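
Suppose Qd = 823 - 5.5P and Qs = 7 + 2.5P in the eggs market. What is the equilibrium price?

Set Qd = Qs: 823 - 5.5P = 7 + 2.5P.
816 = 8P, so P* = 102.
Q* = 823 − 5.5(102) = 262.

P* = 102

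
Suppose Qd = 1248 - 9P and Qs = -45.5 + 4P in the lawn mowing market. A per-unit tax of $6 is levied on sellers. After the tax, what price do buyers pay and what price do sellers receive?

Buyers pay 2635/26, sellers receive 2479/26

Pre-tax equilibrium: P* = 99.5, Q* = 352.5.
Tax on sellers shifts supply to Qs = -45.5 + 4(P − 6) = -69.5 + 4P.
1248 - 9P = -69.5 + 4P gives buyer price Pb = 2635/26; sellers receive Ps = 2635/26 − 6 = 2479/26.
New quantity: Q = 1248 − 9(2635/26) = 8733/26.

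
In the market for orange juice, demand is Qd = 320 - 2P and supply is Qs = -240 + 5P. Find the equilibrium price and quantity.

Set Qd = Qs: 320 - 2P = -240 + 5P.
560 = 7P, so P* = 80.
Q* = 320 − 2(80) = 160.

P* = 80, Q* = 160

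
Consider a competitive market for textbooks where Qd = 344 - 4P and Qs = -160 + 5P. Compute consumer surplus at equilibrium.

Equilibrium: 344 - 4P = -160 + 5P gives P* = 56, Q* = 120.
Demand choke price (Qd = 0): P = 86.
CS = ½(86 − 56)(120) = 1800.

Consumer surplus = 1800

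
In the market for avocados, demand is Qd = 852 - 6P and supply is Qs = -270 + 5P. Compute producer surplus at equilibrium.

Producer surplus = 5760

Equilibrium: 852 - 6P = -270 + 5P gives P* = 102, Q* = 240.
Supply starts at P = 54 (where Qs = 0).
PS = ½(102 − 54)(240) = 5760.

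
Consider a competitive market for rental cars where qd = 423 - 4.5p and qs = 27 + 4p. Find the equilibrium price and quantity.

p* = 792/17, q* = 3627/17

Set qd = qs: 423 - 4.5p = 27 + 4p.
396 = 8.5p, so p* = 792/17.
q* = 423 − 4.5(792/17) = 3627/17.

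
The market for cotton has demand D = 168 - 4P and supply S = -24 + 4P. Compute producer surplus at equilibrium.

Equilibrium: 168 - 4P = -24 + 4P gives P* = 24, Q* = 72.
Supply starts at P = 6 (where S = 0).
PS = ½(24 − 6)(72) = 648.

Producer surplus = 648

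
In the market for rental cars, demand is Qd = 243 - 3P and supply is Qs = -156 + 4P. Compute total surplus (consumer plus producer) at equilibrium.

Equilibrium: 243 - 3P = -156 + 4P gives P* = 57, Q* = 72.
Demand choke price: P = 81; supply starts at P = 39.
CS = ½(81 − 57)(72) = 864; PS = ½(57 − 39)(72) = 648.

Total surplus = 1512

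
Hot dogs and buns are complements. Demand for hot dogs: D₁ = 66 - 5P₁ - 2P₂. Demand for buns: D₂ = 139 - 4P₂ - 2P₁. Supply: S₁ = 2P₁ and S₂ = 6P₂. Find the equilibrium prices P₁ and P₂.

P₁ = 191/33, P₂ = 841/66

Market 1: 66 - 5P₁ - 2P₂ = 2P₁ → 7P₁ + 2P₂ = 66.
Market 2: 10P₂ + 2P₁ = 139.
Eliminating P₂: 10×(1) − 2×(2) gives 66P₁ = 382, so P₁ = 191/33.
Back-substitute into (2): P₂ = (139 − 2×191/33) / 10 = 841/66.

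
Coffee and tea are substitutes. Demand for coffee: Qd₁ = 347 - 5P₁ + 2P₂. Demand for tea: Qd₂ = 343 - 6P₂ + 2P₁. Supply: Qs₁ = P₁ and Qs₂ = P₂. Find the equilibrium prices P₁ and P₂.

P₁ = 3115/38, P₂ = 1376/19

Market 1: 347 - 5P₁ + 2P₂ = P₁ → 6P₁ - 2P₂ = 347.
Market 2: 7P₂ - 2P₁ = 343.
Eliminating P₂: 7×(1) + 2×(2) gives 38P₁ = 3115, so P₁ = 3115/38.
Back-substitute into (2): P₂ = (343 + 2×3115/38) / 7 = 1376/19.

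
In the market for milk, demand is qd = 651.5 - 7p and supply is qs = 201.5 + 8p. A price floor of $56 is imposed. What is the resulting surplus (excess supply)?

Equilibrium price would be p* = 30, so the floor at 56 binds.
At p = 56: qd = 259.5, qs = 649.5.
Surplus = 649.5 − 259.5 = 390.

Surplus = 390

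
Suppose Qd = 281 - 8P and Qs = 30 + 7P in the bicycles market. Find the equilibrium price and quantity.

Set Qd = Qs: 281 - 8P = 30 + 7P.
251 = 15P, so P* = 251/15.
Q* = 281 − 8(251/15) = 2207/15.

P* = 251/15, Q* = 2207/15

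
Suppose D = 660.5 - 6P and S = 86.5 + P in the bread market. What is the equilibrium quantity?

Set D = S: 660.5 - 6P = 86.5 + P.
574 = 7P, so P* = 82.
Q* = 660.5 − 6(82) = 168.5.

Q* = 168.5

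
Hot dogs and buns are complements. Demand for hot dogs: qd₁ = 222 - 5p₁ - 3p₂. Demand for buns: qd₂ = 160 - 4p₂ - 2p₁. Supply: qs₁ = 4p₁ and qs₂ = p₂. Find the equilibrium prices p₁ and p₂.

Market 1: 222 - 5p₁ - 3p₂ = 4p₁ → 9p₁ + 3p₂ = 222.
Market 2: 5p₂ + 2p₁ = 160.
Eliminating p₂: 5×(1) − 3×(2) gives 39p₁ = 630, so p₁ = 210/13.
Back-substitute into (2): p₂ = (160 − 2×210/13) / 5 = 332/13.

p₁ = 210/13, p₂ = 332/13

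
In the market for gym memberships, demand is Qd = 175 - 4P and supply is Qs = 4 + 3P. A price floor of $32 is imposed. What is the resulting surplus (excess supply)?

Surplus = 53

Equilibrium price would be P* = 171/7, so the floor at 32 binds.
At P = 32: Qd = 47, Qs = 100.
Surplus = 100 − 47 = 53.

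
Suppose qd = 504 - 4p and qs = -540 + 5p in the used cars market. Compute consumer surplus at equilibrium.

Consumer surplus = 200

Equilibrium: 504 - 4p = -540 + 5p gives p* = 116, q* = 40.
Demand choke price (qd = 0): p = 126.
CS = ½(126 − 116)(40) = 200.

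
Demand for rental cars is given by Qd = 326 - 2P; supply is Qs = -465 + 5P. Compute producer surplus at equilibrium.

Equilibrium: 326 - 2P = -465 + 5P gives P* = 113, Q* = 100.
Supply starts at P = 93 (where Qs = 0).
PS = ½(113 − 93)(100) = 1000.

Producer surplus = 1000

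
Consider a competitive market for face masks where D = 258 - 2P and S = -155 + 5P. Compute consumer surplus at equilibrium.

Equilibrium: 258 - 2P = -155 + 5P gives P* = 59, Q* = 140.
Demand choke price (D = 0): P = 129.
CS = ½(129 − 59)(140) = 4900.

Consumer surplus = 4900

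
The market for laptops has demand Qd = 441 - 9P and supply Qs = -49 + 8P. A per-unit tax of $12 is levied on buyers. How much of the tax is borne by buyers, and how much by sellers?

Buyers bear 96/17, sellers bear 108/17

Pre-tax equilibrium: P* = 490/17, Q* = 3087/17.
Tax on buyers shifts demand to Qd = 441 − 9(P + 12) = 333 - 9P.
333 - 9P = -49 + 8P gives seller price Ps = 382/17; buyers pay Pb = 382/17 + 12 = 586/17.
New quantity: Q = 441 − 9(586/17) = 2223/17.
Buyer burden = 586/17 − 490/17 = 96/17; seller burden = 490/17 − 382/17 = 108/17.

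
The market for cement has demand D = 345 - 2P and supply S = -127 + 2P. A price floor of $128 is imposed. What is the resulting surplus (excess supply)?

Equilibrium price would be P* = 118, so the floor at 128 binds.
At P = 128: D = 89, S = 129.
Surplus = 129 − 89 = 40.

Surplus = 40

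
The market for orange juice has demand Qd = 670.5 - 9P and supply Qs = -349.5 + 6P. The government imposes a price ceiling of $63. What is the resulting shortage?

Equilibrium price would be P* = 68, so the ceiling at 63 binds.
At P = 63: Qd = 670.5 − 9(63) = 103.5, Qs = -349.5 + 6(63) = 28.5.
Shortage = 103.5 − 28.5 = 75.

Shortage = 75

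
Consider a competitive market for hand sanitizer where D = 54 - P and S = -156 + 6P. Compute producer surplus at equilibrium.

Equilibrium: 54 - P = -156 + 6P gives P* = 30, Q* = 24.
Supply starts at P = 26 (where S = 0).
PS = ½(30 − 26)(24) = 48.

Producer surplus = 48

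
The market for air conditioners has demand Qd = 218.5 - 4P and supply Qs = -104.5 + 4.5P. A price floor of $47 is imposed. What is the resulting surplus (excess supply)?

Equilibrium price would be P* = 38, so the floor at 47 binds.
At P = 47: Qd = 30.5, Qs = 107.
Surplus = 107 − 30.5 = 76.5.

Surplus = 76.5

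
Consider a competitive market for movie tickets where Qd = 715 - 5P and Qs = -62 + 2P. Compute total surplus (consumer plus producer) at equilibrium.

Total surplus = 8960

Equilibrium: 715 - 5P = -62 + 2P gives P* = 111, Q* = 160.
Demand choke price: P = 143; supply starts at P = 31.
CS = ½(143 − 111)(160) = 2560; PS = ½(111 − 31)(160) = 6400.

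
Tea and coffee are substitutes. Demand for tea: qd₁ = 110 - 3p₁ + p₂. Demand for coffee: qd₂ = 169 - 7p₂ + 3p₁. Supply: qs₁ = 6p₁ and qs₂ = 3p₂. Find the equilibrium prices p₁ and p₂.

p₁ = 423/29, p₂ = 617/29

Market 1: 110 - 3p₁ + p₂ = 6p₁ → 9p₁ - p₂ = 110.
Market 2: 10p₂ - 3p₁ = 169.
Eliminating p₂: 10×(1) + 1×(2) gives 87p₁ = 1269, so p₁ = 423/29.
Back-substitute into (2): p₂ = (169 + 3×423/29) / 10 = 617/29.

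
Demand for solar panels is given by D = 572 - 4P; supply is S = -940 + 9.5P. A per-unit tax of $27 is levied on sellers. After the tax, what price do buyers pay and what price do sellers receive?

Buyers pay $131, sellers receive $104

Pre-tax equilibrium: P* = 112, Q* = 124.
Tax on sellers shifts supply to S = -940 + 9.5(P − 27) = -1196.5 + 9.5P.
572 - 4P = -1196.5 + 9.5P gives buyer price Pb = 131; sellers receive Ps = 131 − 27 = 104.
New quantity: Q = 572 − 4(131) = 48.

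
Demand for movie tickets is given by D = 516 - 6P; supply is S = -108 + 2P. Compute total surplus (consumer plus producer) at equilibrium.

Equilibrium: 516 - 6P = -108 + 2P gives P* = 78, Q* = 48.
Demand choke price: P = 86; supply starts at P = 54.
CS = ½(86 − 78)(48) = 192; PS = ½(78 − 54)(48) = 576.

Total surplus = 768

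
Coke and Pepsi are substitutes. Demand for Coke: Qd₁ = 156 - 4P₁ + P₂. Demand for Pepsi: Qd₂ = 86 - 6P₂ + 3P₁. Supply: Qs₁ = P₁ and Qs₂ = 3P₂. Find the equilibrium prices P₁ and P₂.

Market 1: 156 - 4P₁ + P₂ = P₁ → 5P₁ - P₂ = 156.
Market 2: 9P₂ - 3P₁ = 86.
Eliminating P₂: 9×(1) + 1×(2) gives 42P₁ = 1490, so P₁ = 745/21.
Back-substitute into (2): P₂ = (86 + 3×745/21) / 9 = 449/21.

P₁ = 745/21, P₂ = 449/21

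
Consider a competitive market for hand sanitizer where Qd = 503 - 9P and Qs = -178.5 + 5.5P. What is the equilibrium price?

P* = 47

Set Qd = Qs: 503 - 9P = -178.5 + 5.5P.
681.5 = 14.5P, so P* = 47.
Q* = 503 − 9(47) = 80.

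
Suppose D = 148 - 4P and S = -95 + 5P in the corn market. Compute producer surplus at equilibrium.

Producer surplus = 160

Equilibrium: 148 - 4P = -95 + 5P gives P* = 27, Q* = 40.
Supply starts at P = 19 (where S = 0).
PS = ½(27 − 19)(40) = 160.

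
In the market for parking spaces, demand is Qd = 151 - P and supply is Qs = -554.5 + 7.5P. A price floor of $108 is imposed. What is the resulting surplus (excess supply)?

Equilibrium price would be P* = 83, so the floor at 108 binds.
At P = 108: Qd = 43, Qs = 255.5.
Surplus = 255.5 − 43 = 212.5.

Surplus = 212.5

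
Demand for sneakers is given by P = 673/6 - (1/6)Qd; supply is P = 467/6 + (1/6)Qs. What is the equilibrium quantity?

Q* = 103

Set the two price expressions equal: 673/6 - (1/6)Q = 467/6 + (1/6)Q.
103/3 = (1/3)Q, so Q* = 103.
P* = 673/6 − (1/6)(103) = 95.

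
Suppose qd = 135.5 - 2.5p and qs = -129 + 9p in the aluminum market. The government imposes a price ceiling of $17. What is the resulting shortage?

Equilibrium price would be p* = 23, so the ceiling at 17 binds.
At p = 17: qd = 135.5 − 2.5(17) = 93, qs = -129 + 9(17) = 24.
Shortage = 93 − 24 = 69.

Shortage = 69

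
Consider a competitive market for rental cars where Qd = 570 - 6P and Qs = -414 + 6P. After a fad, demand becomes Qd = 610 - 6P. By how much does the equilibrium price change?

Original equilibrium: P* = 82, Q* = 78.
New equilibrium: 610 - 6P = -414 + 6P, so 1024 = 12P and P' = 256/3; Q' = 610 − 6(256/3) = 98.
Change in price: 256/3 − 82 = 10/3.

ΔP = 10/3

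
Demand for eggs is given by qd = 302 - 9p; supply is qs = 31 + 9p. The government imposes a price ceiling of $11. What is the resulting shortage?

Equilibrium price would be p* = 271/18, so the ceiling at 11 binds.
At p = 11: qd = 302 − 9(11) = 203, qs = 31 + 9(11) = 130.
Shortage = 203 − 130 = 73.

Shortage = 73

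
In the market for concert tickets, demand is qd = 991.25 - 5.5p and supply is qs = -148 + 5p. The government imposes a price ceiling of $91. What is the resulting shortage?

Shortage = 183.75

Equilibrium price would be p* = 108.5, so the ceiling at 91 binds.
At p = 91: qd = 991.25 − 5.5(91) = 490.75, qs = -148 + 5(91) = 307.
Shortage = 490.75 − 307 = 183.75.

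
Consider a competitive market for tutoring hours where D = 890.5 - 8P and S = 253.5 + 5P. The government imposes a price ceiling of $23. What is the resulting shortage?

Shortage = 338

Equilibrium price would be P* = 49, so the ceiling at 23 binds.
At P = 23: D = 890.5 − 8(23) = 706.5, S = 253.5 + 5(23) = 368.5.
Shortage = 706.5 − 368.5 = 338.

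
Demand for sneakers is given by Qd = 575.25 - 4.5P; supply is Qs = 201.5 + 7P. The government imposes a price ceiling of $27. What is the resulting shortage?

Shortage = 63.25

Equilibrium price would be P* = 32.5, so the ceiling at 27 binds.
At P = 27: Qd = 575.25 − 4.5(27) = 453.75, Qs = 201.5 + 7(27) = 390.5.
Shortage = 453.75 − 390.5 = 63.25.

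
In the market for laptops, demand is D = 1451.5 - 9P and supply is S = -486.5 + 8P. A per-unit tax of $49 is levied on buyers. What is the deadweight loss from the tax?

Pre-tax equilibrium: P* = 114, Q* = 425.5.
Tax on buyers shifts demand to D = 1451.5 − 9(P + 49) = 1010.5 - 9P.
1010.5 - 9P = -486.5 + 8P gives seller price Ps = 1497/17; buyers pay Pb = 1497/17 + 49 = 2330/17.
New quantity: Q = 1451.5 − 9(2330/17) = 7411/34.
DWL = ½ × 49 × (425.5 − 7411/34) = 86436/17.

Deadweight loss = 86436/17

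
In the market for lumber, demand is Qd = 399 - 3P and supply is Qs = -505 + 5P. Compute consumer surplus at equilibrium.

Equilibrium: 399 - 3P = -505 + 5P gives P* = 113, Q* = 60.
Demand choke price (Qd = 0): P = 133.
CS = ½(133 − 113)(60) = 600.

Consumer surplus = 600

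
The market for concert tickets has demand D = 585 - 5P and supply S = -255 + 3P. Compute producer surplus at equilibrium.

Equilibrium: 585 - 5P = -255 + 3P gives P* = 105, Q* = 60.
Supply starts at P = 85 (where S = 0).
PS = ½(105 − 85)(60) = 600.

Producer surplus = 600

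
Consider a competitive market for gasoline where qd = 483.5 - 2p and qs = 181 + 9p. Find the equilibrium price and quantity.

p* = 27.5, q* = 428.5

Set qd = qs: 483.5 - 2p = 181 + 9p.
302.5 = 11p, so p* = 27.5.
q* = 483.5 − 2(27.5) = 428.5.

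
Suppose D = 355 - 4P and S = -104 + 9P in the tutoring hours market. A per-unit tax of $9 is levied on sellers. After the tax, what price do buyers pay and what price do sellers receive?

Buyers pay 540/13, sellers receive 423/13

Pre-tax equilibrium: P* = 459/13, Q* = 2779/13.
Tax on sellers shifts supply to S = -104 + 9(P − 9) = -185 + 9P.
355 - 4P = -185 + 9P gives buyer price Pb = 540/13; sellers receive Ps = 540/13 − 9 = 423/13.
New quantity: Q = 355 − 4(540/13) = 2455/13.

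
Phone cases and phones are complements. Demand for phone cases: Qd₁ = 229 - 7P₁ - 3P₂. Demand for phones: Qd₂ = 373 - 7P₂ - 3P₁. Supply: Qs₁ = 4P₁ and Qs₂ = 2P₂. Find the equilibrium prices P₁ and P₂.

Market 1: 229 - 7P₁ - 3P₂ = 4P₁ → 11P₁ + 3P₂ = 229.
Market 2: 9P₂ + 3P₁ = 373.
Eliminating P₂: 9×(1) − 3×(2) gives 90P₁ = 942, so P₁ = 157/15.
Back-substitute into (2): P₂ = (373 − 3×157/15) / 9 = 1708/45.

P₁ = 157/15, P₂ = 1708/45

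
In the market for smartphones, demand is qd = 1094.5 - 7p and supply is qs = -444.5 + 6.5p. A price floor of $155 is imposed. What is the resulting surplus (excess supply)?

Equilibrium price would be p* = 114, so the floor at 155 binds.
At p = 155: qd = 9.5, qs = 563.
Surplus = 563 − 9.5 = 553.5.

Surplus = 553.5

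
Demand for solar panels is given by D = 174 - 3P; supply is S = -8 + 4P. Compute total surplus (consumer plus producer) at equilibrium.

Equilibrium: 174 - 3P = -8 + 4P gives P* = 26, Q* = 96.
Demand choke price: P = 58; supply starts at P = 2.
CS = ½(58 − 26)(96) = 1536; PS = ½(26 − 2)(96) = 1152.

Total surplus = 2688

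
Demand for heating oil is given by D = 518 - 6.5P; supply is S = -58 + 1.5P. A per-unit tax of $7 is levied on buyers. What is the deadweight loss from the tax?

Pre-tax equilibrium: P* = 72, Q* = 50.
Tax on buyers shifts demand to D = 518 − 6.5(P + 7) = 472.5 - 6.5P.
472.5 - 6.5P = -58 + 1.5P gives seller price Ps = 66.3125; buyers pay Pb = 66.3125 + 7 = 73.3125.
New quantity: Q = 518 − 6.5(73.3125) = 41.46875.
DWL = ½ × 7 × (50 − 41.46875) = 29.859375.

Deadweight loss = 29.859375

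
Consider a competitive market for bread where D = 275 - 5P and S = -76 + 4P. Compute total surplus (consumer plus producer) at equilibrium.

Equilibrium: 275 - 5P = -76 + 4P gives P* = 39, Q* = 80.
Demand choke price: P = 55; supply starts at P = 19.
CS = ½(55 − 39)(80) = 640; PS = ½(39 − 19)(80) = 800.

Total surplus = 1440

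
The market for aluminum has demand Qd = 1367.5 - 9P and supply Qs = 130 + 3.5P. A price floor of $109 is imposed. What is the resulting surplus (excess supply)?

Surplus = 125

Equilibrium price would be P* = 99, so the floor at 109 binds.
At P = 109: Qd = 386.5, Qs = 511.5.
Surplus = 511.5 − 386.5 = 125.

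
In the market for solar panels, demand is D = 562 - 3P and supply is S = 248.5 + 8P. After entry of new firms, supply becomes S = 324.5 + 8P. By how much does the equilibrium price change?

ΔP = -76/11

Original equilibrium: P* = 28.5, Q* = 476.5.
New equilibrium: 562 - 3P = 324.5 + 8P, so 237.5 = 11P and P' = 475/22; Q' = 562 − 3(475/22) = 10939/22.
Change in price: 475/22 − 28.5 = -76/11.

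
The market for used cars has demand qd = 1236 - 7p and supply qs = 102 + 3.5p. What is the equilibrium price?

p* = 108

Set qd = qs: 1236 - 7p = 102 + 3.5p.
1134 = 10.5p, so p* = 108.
q* = 1236 − 7(108) = 480.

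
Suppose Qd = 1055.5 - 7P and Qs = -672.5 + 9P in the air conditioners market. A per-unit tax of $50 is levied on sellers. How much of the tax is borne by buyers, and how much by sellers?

Buyers bear $28.125, sellers bear $21.875

Pre-tax equilibrium: P* = 108, Q* = 299.5.
Tax on sellers shifts supply to Qs = -672.5 + 9(P − 50) = -1122.5 + 9P.
1055.5 - 7P = -1122.5 + 9P gives buyer price Pb = 136.125; sellers receive Ps = 136.125 − 50 = 86.125.
New quantity: Q = 1055.5 − 7(136.125) = 102.625.
Buyer burden = 136.125 − 108 = 28.125; seller burden = 108 − 86.125 = 21.875.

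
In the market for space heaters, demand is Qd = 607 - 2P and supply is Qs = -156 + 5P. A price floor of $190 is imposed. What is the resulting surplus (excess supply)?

Surplus = 567

Equilibrium price would be P* = 109, so the floor at 190 binds.
At P = 190: Qd = 227, Qs = 794.
Surplus = 794 − 227 = 567.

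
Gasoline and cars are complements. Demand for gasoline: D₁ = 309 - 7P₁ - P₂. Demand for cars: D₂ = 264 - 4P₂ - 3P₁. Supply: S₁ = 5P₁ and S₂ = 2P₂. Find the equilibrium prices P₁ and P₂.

P₁ = 530/23, P₂ = 747/23

Market 1: 309 - 7P₁ - P₂ = 5P₁ → 12P₁ + P₂ = 309.
Market 2: 6P₂ + 3P₁ = 264.
Eliminating P₂: 6×(1) − 1×(2) gives 69P₁ = 1590, so P₁ = 530/23.
Back-substitute into (2): P₂ = (264 − 3×530/23) / 6 = 747/23.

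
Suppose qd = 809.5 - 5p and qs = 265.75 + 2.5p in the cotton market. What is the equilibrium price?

p* = 72.5

Set qd = qs: 809.5 - 5p = 265.75 + 2.5p.
543.75 = 7.5p, so p* = 72.5.
q* = 809.5 − 5(72.5) = 447.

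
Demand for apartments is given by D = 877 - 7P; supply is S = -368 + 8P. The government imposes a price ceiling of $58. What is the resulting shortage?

Equilibrium price would be P* = 83, so the ceiling at 58 binds.
At P = 58: D = 877 − 7(58) = 471, S = -368 + 8(58) = 96.
Shortage = 471 − 96 = 375.

Shortage = 375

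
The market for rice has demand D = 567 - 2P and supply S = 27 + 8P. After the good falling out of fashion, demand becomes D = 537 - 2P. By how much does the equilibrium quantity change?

Original equilibrium: P* = 54, Q* = 459.
New equilibrium: 537 - 2P = 27 + 8P, so 510 = 10P and P' = 51; Q' = 537 − 2(51) = 435.
Change in quantity: 435 − 459 = -24.

ΔQ = -24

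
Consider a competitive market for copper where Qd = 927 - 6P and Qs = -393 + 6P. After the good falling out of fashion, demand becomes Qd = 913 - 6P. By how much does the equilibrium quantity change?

ΔQ = -7

Original equilibrium: P* = 110, Q* = 267.
New equilibrium: 913 - 6P = -393 + 6P, so 1306 = 12P and P' = 653/6; Q' = 913 − 6(653/6) = 260.
Change in quantity: 260 − 267 = -7.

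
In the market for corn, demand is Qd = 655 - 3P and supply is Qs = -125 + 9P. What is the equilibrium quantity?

Q* = 460

Set Qd = Qs: 655 - 3P = -125 + 9P.
780 = 12P, so P* = 65.
Q* = 655 − 3(65) = 460.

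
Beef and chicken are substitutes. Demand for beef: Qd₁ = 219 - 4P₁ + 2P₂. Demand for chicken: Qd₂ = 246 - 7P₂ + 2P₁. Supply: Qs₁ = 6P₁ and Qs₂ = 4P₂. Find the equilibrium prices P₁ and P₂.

Market 1: 219 - 4P₁ + 2P₂ = 6P₁ → 10P₁ - 2P₂ = 219.
Market 2: 11P₂ - 2P₁ = 246.
Eliminating P₂: 11×(1) + 2×(2) gives 106P₁ = 2901, so P₁ = 2901/106.
Back-substitute into (2): P₂ = (246 + 2×2901/106) / 11 = 1449/53.

P₁ = 2901/106, P₂ = 1449/53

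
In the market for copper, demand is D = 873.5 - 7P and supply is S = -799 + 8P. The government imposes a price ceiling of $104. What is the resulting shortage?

Shortage = 112.5

Equilibrium price would be P* = 111.5, so the ceiling at 104 binds.
At P = 104: D = 873.5 − 7(104) = 145.5, S = -799 + 8(104) = 33.
Shortage = 145.5 − 33 = 112.5.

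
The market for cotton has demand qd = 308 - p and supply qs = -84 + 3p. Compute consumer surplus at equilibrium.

Consumer surplus = 22050

Equilibrium: 308 - p = -84 + 3p gives p* = 98, q* = 210.
Demand choke price (qd = 0): p = 308.
CS = ½(308 − 98)(210) = 22050.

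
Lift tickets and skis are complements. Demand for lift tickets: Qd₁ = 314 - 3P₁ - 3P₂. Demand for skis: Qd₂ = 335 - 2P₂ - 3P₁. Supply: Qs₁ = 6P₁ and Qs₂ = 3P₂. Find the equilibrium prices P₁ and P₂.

Market 1: 314 - 3P₁ - 3P₂ = 6P₁ → 9P₁ + 3P₂ = 314.
Market 2: 5P₂ + 3P₁ = 335.
Eliminating P₂: 5×(1) − 3×(2) gives 36P₁ = 565, so P₁ = 565/36.
Back-substitute into (2): P₂ = (335 − 3×565/36) / 5 = 691/12.

P₁ = 565/36, P₂ = 691/12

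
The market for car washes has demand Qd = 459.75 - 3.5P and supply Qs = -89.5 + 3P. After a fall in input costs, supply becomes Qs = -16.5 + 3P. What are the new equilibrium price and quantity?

Original equilibrium: P* = 84.5, Q* = 164.
New equilibrium: 459.75 - 3.5P = -16.5 + 3P, so 476.25 = 6.5P and P' = 1905/26; Q' = 459.75 − 3.5(1905/26) = 2643/13.

P' = 1905/26, Q' = 2643/13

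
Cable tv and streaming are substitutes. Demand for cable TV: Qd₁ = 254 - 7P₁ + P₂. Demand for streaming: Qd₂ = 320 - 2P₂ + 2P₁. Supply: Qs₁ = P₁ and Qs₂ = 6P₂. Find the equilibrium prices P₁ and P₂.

Market 1: 254 - 7P₁ + P₂ = P₁ → 8P₁ - P₂ = 254.
Market 2: 8P₂ - 2P₁ = 320.
Eliminating P₂: 8×(1) + 1×(2) gives 62P₁ = 2352, so P₁ = 1176/31.
Back-substitute into (2): P₂ = (320 + 2×1176/31) / 8 = 1534/31.

P₁ = 1176/31, P₂ = 1534/31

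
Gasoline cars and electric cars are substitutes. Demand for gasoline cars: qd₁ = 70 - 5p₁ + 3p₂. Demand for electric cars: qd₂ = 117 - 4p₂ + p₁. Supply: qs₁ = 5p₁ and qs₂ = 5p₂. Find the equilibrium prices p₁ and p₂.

Market 1: 70 - 5p₁ + 3p₂ = 5p₁ → 10p₁ - 3p₂ = 70.
Market 2: 9p₂ - p₁ = 117.
Eliminating p₂: 9×(1) + 3×(2) gives 87p₁ = 981, so p₁ = 327/29.
Back-substitute into (2): p₂ = (117 + 1×327/29) / 9 = 1240/87.

p₁ = 327/29, p₂ = 1240/87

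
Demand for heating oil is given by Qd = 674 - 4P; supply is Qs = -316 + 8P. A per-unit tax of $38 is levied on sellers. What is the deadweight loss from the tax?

Deadweight loss = 5776/3

Pre-tax equilibrium: P* = 82.5, Q* = 344.
Tax on sellers shifts supply to Qs = -316 + 8(P − 38) = -620 + 8P.
674 - 4P = -620 + 8P gives buyer price Pb = 647/6; sellers receive Ps = 647/6 − 38 = 419/6.
New quantity: Q = 674 − 4(647/6) = 728/3.
DWL = ½ × 38 × (344 − 728/3) = 5776/3.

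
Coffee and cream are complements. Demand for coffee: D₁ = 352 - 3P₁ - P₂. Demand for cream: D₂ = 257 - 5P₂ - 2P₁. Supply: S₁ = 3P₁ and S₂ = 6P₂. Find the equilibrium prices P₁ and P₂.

Market 1: 352 - 3P₁ - P₂ = 3P₁ → 6P₁ + P₂ = 352.
Market 2: 11P₂ + 2P₁ = 257.
Eliminating P₂: 11×(1) − 1×(2) gives 64P₁ = 3615, so P₁ = 56.484375.
Back-substitute into (2): P₂ = (257 − 2×56.484375) / 11 = 13.09375.

P₁ = 56.484375, P₂ = 13.09375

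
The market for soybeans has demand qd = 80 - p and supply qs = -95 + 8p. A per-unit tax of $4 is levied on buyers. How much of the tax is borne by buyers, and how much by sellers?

Pre-tax equilibrium: p* = 175/9, q* = 545/9.
Tax on buyers shifts demand to qd = 80 − 1(p + 4) = 76 - p.
76 - p = -95 + 8p gives seller price ps = 19; buyers pay pb = 19 + 4 = 23.
New quantity: q = 80 − 1(23) = 57.
Buyer burden = 23 − 175/9 = 32/9; seller burden = 175/9 − 19 = 4/9.

Buyers bear 32/9, sellers bear 4/9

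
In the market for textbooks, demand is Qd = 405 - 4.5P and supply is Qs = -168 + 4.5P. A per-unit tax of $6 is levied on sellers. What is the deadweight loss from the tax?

Pre-tax equilibrium: P* = 191/3, Q* = 118.5.
Tax on sellers shifts supply to Qs = -168 + 4.5(P − 6) = -195 + 4.5P.
405 - 4.5P = -195 + 4.5P gives buyer price Pb = 200/3; sellers receive Ps = 200/3 − 6 = 182/3.
New quantity: Q = 405 − 4.5(200/3) = 105.
DWL = ½ × 6 × (118.5 − 105) = 40.5.

Deadweight loss = 40.5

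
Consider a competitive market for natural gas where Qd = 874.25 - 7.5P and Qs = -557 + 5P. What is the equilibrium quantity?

Set Qd = Qs: 874.25 - 7.5P = -557 + 5P.
1431.25 = 12.5P, so P* = 114.5.
Q* = 874.25 − 7.5(114.5) = 15.5.

Q* = 15.5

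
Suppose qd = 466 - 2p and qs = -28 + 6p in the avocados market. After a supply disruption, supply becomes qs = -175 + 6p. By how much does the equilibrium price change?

Original equilibrium: p* = 61.75, q* = 342.5.
New equilibrium: 466 - 2p = -175 + 6p, so 641 = 8p and p' = 80.125; q' = 466 − 2(80.125) = 305.75.
Change in price: 80.125 − 61.75 = 18.375.

Δp = 18.375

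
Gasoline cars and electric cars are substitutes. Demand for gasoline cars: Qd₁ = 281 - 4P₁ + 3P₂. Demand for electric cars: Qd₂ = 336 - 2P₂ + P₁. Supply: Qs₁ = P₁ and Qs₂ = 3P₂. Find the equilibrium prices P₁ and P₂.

Market 1: 281 - 4P₁ + 3P₂ = P₁ → 5P₁ - 3P₂ = 281.
Market 2: 5P₂ - P₁ = 336.
Eliminating P₂: 5×(1) + 3×(2) gives 22P₁ = 2413, so P₁ = 2413/22.
Back-substitute into (2): P₂ = (336 + 1×2413/22) / 5 = 1961/22.

P₁ = 2413/22, P₂ = 1961/22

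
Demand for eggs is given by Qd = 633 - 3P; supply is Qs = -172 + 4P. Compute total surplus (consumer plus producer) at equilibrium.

Total surplus = 24192

Equilibrium: 633 - 3P = -172 + 4P gives P* = 115, Q* = 288.
Demand choke price: P = 211; supply starts at P = 43.
CS = ½(211 − 115)(288) = 13824; PS = ½(115 − 43)(288) = 10368.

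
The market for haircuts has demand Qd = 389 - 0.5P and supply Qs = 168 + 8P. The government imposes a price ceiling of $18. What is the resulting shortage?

Equilibrium price would be P* = 26, so the ceiling at 18 binds.
At P = 18: Qd = 389 − 0.5(18) = 380, Qs = 168 + 8(18) = 312.
Shortage = 380 − 312 = 68.

Shortage = 68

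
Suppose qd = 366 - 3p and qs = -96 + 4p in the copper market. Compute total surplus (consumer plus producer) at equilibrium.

Equilibrium: 366 - 3p = -96 + 4p gives p* = 66, q* = 168.
Demand choke price: p = 122; supply starts at p = 24.
CS = ½(122 − 66)(168) = 4704; PS = ½(66 − 24)(168) = 3528.

Total surplus = 8232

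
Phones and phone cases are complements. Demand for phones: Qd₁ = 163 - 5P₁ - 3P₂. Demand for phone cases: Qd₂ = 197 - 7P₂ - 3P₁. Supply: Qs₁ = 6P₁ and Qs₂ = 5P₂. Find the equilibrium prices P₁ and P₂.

P₁ = 455/41, P₂ = 1678/123

Market 1: 163 - 5P₁ - 3P₂ = 6P₁ → 11P₁ + 3P₂ = 163.
Market 2: 12P₂ + 3P₁ = 197.
Eliminating P₂: 12×(1) − 3×(2) gives 123P₁ = 1365, so P₁ = 455/41.
Back-substitute into (2): P₂ = (197 − 3×455/41) / 12 = 1678/123.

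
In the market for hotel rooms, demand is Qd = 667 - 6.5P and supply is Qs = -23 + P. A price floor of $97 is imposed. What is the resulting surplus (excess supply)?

Equilibrium price would be P* = 92, so the floor at 97 binds.
At P = 97: Qd = 36.5, Qs = 74.
Surplus = 74 − 36.5 = 37.5.

Surplus = 37.5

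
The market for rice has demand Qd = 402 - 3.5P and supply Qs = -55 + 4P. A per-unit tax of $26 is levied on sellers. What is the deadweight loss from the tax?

Deadweight loss = 9464/15

Pre-tax equilibrium: P* = 914/15, Q* = 2831/15.
Tax on sellers shifts supply to Qs = -55 + 4(P − 26) = -159 + 4P.
402 - 3.5P = -159 + 4P gives buyer price Pb = 74.8; sellers receive Ps = 74.8 − 26 = 48.8.
New quantity: Q = 402 − 3.5(74.8) = 140.2.
DWL = ½ × 26 × (2831/15 − 140.2) = 9464/15.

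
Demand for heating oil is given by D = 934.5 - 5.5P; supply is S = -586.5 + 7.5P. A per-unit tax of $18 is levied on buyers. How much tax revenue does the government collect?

Tax revenue = 54729/13

Pre-tax equilibrium: P* = 117, Q* = 291.
Tax on buyers shifts demand to D = 934.5 − 5.5(P + 18) = 835.5 - 5.5P.
835.5 - 5.5P = -586.5 + 7.5P gives seller price Ps = 1422/13; buyers pay Pb = 1422/13 + 18 = 1656/13.
New quantity: Q = 934.5 − 5.5(1656/13) = 6081/26.
Revenue = 18 × 6081/26 = 54729/13.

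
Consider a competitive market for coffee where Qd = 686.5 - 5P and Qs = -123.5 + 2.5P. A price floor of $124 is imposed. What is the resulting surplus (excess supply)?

Equilibrium price would be P* = 108, so the floor at 124 binds.
At P = 124: Qd = 66.5, Qs = 186.5.
Surplus = 186.5 − 66.5 = 120.

Surplus = 120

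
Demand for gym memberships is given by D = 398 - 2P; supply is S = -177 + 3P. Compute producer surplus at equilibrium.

Producer surplus = 4704

Equilibrium: 398 - 2P = -177 + 3P gives P* = 115, Q* = 168.
Supply starts at P = 59 (where S = 0).
PS = ½(115 − 59)(168) = 4704.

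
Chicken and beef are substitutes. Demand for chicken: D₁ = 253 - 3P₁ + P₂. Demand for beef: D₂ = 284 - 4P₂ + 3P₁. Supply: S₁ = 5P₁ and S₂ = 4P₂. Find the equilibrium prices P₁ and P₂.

P₁ = 2308/61, P₂ = 3031/61

Market 1: 253 - 3P₁ + P₂ = 5P₁ → 8P₁ - P₂ = 253.
Market 2: 8P₂ - 3P₁ = 284.
Eliminating P₂: 8×(1) + 1×(2) gives 61P₁ = 2308, so P₁ = 2308/61.
Back-substitute into (2): P₂ = (284 + 3×2308/61) / 8 = 3031/61.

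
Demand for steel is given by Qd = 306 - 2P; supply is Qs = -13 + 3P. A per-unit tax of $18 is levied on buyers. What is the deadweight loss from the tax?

Pre-tax equilibrium: P* = 63.8, Q* = 178.4.
Tax on buyers shifts demand to Qd = 306 − 2(P + 18) = 270 - 2P.
270 - 2P = -13 + 3P gives seller price Ps = 56.6; buyers pay Pb = 56.6 + 18 = 74.6.
New quantity: Q = 306 − 2(74.6) = 156.8.
DWL = ½ × 18 × (178.4 − 156.8) = 194.4.

Deadweight loss = 194.4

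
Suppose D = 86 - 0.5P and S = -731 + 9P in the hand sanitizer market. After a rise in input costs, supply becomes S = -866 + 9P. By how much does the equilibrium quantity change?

ΔQ = -135/19

Original equilibrium: P* = 86, Q* = 43.
New equilibrium: 86 - 0.5P = -866 + 9P, so 952 = 9.5P and P' = 1904/19; Q' = 86 − 0.5(1904/19) = 682/19.
Change in quantity: 682/19 − 43 = -135/19.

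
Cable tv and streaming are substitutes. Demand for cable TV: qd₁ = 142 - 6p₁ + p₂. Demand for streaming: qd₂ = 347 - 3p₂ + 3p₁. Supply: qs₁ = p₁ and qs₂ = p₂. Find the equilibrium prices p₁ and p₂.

Market 1: 142 - 6p₁ + p₂ = p₁ → 7p₁ - p₂ = 142.
Market 2: 4p₂ - 3p₁ = 347.
Eliminating p₂: 4×(1) + 1×(2) gives 25p₁ = 915, so p₁ = 36.6.
Back-substitute into (2): p₂ = (347 + 3×36.6) / 4 = 114.2.

p₁ = 36.6, p₂ = 114.2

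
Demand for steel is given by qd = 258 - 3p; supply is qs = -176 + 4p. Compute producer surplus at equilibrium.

Producer surplus = 648

Equilibrium: 258 - 3p = -176 + 4p gives p* = 62, q* = 72.
Supply starts at p = 44 (where qs = 0).
PS = ½(62 − 44)(72) = 648.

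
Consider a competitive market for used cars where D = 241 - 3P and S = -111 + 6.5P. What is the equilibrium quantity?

Q* = 2467/19

Set D = S: 241 - 3P = -111 + 6.5P.
352 = 9.5P, so P* = 704/19.
Q* = 241 − 3(704/19) = 2467/19.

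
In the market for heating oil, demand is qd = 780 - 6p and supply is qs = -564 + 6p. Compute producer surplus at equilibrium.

Producer surplus = 972

Equilibrium: 780 - 6p = -564 + 6p gives p* = 112, q* = 108.
Supply starts at p = 94 (where qs = 0).
PS = ½(112 − 94)(108) = 972.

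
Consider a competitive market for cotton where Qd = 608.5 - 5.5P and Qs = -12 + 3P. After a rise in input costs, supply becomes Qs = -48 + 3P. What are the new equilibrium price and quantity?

P' = 1313/17, Q' = 3123/17

Original equilibrium: P* = 73, Q* = 207.
New equilibrium: 608.5 - 5.5P = -48 + 3P, so 656.5 = 8.5P and P' = 1313/17; Q' = 608.5 − 5.5(1313/17) = 3123/17.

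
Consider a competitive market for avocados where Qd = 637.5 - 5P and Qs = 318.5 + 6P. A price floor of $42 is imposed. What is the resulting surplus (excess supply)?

Surplus = 143

Equilibrium price would be P* = 29, so the floor at 42 binds.
At P = 42: Qd = 427.5, Qs = 570.5.
Surplus = 570.5 − 427.5 = 143.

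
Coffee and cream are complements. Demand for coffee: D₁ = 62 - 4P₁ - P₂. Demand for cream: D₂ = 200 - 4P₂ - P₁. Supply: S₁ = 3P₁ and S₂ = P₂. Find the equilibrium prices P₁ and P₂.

Market 1: 62 - 4P₁ - P₂ = 3P₁ → 7P₁ + P₂ = 62.
Market 2: 5P₂ + P₁ = 200.
Eliminating P₂: 5×(1) − 1×(2) gives 34P₁ = 110, so P₁ = 55/17.
Back-substitute into (2): P₂ = (200 − 1×55/17) / 5 = 669/17.

P₁ = 55/17, P₂ = 669/17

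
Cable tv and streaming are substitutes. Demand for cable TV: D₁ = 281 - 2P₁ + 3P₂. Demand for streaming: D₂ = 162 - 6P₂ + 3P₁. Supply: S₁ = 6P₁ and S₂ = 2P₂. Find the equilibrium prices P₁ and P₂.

P₁ = 2734/55, P₂ = 2139/55

Market 1: 281 - 2P₁ + 3P₂ = 6P₁ → 8P₁ - 3P₂ = 281.
Market 2: 8P₂ - 3P₁ = 162.
Eliminating P₂: 8×(1) + 3×(2) gives 55P₁ = 2734, so P₁ = 2734/55.
Back-substitute into (2): P₂ = (162 + 3×2734/55) / 8 = 2139/55.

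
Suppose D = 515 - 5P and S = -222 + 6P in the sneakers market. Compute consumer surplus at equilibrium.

Consumer surplus = 3240

Equilibrium: 515 - 5P = -222 + 6P gives P* = 67, Q* = 180.
Demand choke price (D = 0): P = 103.
CS = ½(103 − 67)(180) = 3240.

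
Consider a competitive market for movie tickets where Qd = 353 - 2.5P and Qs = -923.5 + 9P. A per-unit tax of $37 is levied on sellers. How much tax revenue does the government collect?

Tax revenue = 5291/46

Pre-tax equilibrium: P* = 111, Q* = 75.5.
Tax on sellers shifts supply to Qs = -923.5 + 9(P − 37) = -1256.5 + 9P.
353 - 2.5P = -1256.5 + 9P gives buyer price Pb = 3219/23; sellers receive Ps = 3219/23 − 37 = 2368/23.
New quantity: Q = 353 − 2.5(3219/23) = 143/46.
Revenue = 37 × 143/46 = 5291/46.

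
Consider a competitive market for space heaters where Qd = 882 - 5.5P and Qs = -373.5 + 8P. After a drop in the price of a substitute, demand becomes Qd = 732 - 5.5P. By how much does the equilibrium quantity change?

Original equilibrium: P* = 93, Q* = 370.5.
New equilibrium: 732 - 5.5P = -373.5 + 8P, so 1105.5 = 13.5P and P' = 737/9; Q' = 732 − 5.5(737/9) = 5069/18.
Change in quantity: 5069/18 − 370.5 = -800/9.

ΔQ = -800/9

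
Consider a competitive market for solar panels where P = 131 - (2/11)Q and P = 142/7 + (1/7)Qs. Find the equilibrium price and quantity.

Set the two price expressions equal: 131 - (2/11)Q = 142/7 + (1/7)Q.
775/7 = (25/77)Q, so Q* = 341.
P* = 131 − (2/11)(341) = 69.

P* = 69, Q* = 341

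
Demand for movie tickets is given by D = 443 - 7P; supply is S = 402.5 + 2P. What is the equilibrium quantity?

Q* = 411.5

Set D = S: 443 - 7P = 402.5 + 2P.
40.5 = 9P, so P* = 4.5.
Q* = 443 − 7(4.5) = 411.5.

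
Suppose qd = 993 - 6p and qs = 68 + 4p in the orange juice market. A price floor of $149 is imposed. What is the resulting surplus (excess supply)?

Surplus = 565

Equilibrium price would be p* = 92.5, so the floor at 149 binds.
At p = 149: qd = 99, qs = 664.
Surplus = 664 − 99 = 565.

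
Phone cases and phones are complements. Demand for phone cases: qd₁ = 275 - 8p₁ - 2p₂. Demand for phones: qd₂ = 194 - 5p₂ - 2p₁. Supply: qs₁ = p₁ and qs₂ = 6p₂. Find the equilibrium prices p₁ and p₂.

Market 1: 275 - 8p₁ - 2p₂ = p₁ → 9p₁ + 2p₂ = 275.
Market 2: 11p₂ + 2p₁ = 194.
Eliminating p₂: 11×(1) − 2×(2) gives 95p₁ = 2637, so p₁ = 2637/95.
Back-substitute into (2): p₂ = (194 − 2×2637/95) / 11 = 1196/95.

p₁ = 2637/95, p₂ = 1196/95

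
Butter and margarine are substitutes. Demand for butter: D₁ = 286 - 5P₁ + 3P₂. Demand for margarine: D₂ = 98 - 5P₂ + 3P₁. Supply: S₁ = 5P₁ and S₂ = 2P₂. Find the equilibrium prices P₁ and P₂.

P₁ = 2296/61, P₂ = 1838/61

Market 1: 286 - 5P₁ + 3P₂ = 5P₁ → 10P₁ - 3P₂ = 286.
Market 2: 7P₂ - 3P₁ = 98.
Eliminating P₂: 7×(1) + 3×(2) gives 61P₁ = 2296, so P₁ = 2296/61.
Back-substitute into (2): P₂ = (98 + 3×2296/61) / 7 = 1838/61.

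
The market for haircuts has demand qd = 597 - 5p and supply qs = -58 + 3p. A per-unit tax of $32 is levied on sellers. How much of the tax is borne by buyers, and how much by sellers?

Pre-tax equilibrium: p* = 81.875, q* = 187.625.
Tax on sellers shifts supply to qs = -58 + 3(p − 32) = -154 + 3p.
597 - 5p = -154 + 3p gives buyer price pb = 93.875; sellers receive ps = 93.875 − 32 = 61.875.
New quantity: q = 597 − 5(93.875) = 127.625.
Buyer burden = 93.875 − 81.875 = 12; seller burden = 81.875 − 61.875 = 20.

Buyers bear $12, sellers bear $20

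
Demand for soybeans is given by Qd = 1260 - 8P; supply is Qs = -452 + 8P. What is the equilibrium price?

Set Qd = Qs: 1260 - 8P = -452 + 8P.
1712 = 16P, so P* = 107.
Q* = 1260 − 8(107) = 404.

P* = 107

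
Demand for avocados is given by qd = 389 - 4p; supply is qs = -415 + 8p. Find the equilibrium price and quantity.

Set qd = qs: 389 - 4p = -415 + 8p.
804 = 12p, so p* = 67.
q* = 389 − 4(67) = 121.

p* = 67, q* = 121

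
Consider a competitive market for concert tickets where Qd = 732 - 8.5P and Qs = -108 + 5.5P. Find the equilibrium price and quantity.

P* = 60, Q* = 222

Set Qd = Qs: 732 - 8.5P = -108 + 5.5P.
840 = 14P, so P* = 60.
Q* = 732 − 8.5(60) = 222.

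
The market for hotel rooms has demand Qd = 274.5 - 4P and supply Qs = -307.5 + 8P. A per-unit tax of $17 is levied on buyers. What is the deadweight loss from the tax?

Deadweight loss = 1156/3

Pre-tax equilibrium: P* = 48.5, Q* = 80.5.
Tax on buyers shifts demand to Qd = 274.5 − 4(P + 17) = 206.5 - 4P.
206.5 - 4P = -307.5 + 8P gives seller price Ps = 257/6; buyers pay Pb = 257/6 + 17 = 359/6.
New quantity: Q = 274.5 − 4(359/6) = 211/6.
DWL = ½ × 17 × (80.5 − 211/6) = 1156/3.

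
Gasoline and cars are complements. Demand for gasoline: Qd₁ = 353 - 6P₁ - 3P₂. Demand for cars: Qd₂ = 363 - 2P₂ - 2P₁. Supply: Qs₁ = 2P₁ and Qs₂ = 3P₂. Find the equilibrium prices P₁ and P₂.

Market 1: 353 - 6P₁ - 3P₂ = 2P₁ → 8P₁ + 3P₂ = 353.
Market 2: 5P₂ + 2P₁ = 363.
Eliminating P₂: 5×(1) − 3×(2) gives 34P₁ = 676, so P₁ = 338/17.
Back-substitute into (2): P₂ = (363 − 2×338/17) / 5 = 1099/17.

P₁ = 338/17, P₂ = 1099/17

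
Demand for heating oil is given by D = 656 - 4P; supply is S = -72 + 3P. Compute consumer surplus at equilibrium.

Equilibrium: 656 - 4P = -72 + 3P gives P* = 104, Q* = 240.
Demand choke price (D = 0): P = 164.
CS = ½(164 − 104)(240) = 7200.

Consumer surplus = 7200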